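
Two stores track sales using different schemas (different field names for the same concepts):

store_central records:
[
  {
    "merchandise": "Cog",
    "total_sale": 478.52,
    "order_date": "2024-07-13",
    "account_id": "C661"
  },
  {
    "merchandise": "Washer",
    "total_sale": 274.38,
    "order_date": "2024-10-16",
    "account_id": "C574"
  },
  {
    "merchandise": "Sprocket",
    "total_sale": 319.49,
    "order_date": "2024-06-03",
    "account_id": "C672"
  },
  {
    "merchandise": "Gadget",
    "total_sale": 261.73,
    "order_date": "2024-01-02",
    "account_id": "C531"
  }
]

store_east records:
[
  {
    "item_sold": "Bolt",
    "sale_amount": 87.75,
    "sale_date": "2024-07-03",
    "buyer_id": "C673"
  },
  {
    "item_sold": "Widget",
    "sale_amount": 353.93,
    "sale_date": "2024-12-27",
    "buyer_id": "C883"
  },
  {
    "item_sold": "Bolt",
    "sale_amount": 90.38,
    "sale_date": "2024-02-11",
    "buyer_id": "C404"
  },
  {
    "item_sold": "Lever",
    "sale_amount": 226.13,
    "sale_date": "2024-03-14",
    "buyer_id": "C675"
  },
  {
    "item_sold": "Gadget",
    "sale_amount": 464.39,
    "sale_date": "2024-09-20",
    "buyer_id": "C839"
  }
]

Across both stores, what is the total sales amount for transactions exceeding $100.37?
2378.57

Schema mapping: "total_sale" (store_central) = "sale_amount" (store_east) = sale amount

Sum of sales > $100.37 in store_central: 1334.12
Sum of sales > $100.37 in store_east: 1044.45

Total: 1334.12 + 1044.45 = 2378.57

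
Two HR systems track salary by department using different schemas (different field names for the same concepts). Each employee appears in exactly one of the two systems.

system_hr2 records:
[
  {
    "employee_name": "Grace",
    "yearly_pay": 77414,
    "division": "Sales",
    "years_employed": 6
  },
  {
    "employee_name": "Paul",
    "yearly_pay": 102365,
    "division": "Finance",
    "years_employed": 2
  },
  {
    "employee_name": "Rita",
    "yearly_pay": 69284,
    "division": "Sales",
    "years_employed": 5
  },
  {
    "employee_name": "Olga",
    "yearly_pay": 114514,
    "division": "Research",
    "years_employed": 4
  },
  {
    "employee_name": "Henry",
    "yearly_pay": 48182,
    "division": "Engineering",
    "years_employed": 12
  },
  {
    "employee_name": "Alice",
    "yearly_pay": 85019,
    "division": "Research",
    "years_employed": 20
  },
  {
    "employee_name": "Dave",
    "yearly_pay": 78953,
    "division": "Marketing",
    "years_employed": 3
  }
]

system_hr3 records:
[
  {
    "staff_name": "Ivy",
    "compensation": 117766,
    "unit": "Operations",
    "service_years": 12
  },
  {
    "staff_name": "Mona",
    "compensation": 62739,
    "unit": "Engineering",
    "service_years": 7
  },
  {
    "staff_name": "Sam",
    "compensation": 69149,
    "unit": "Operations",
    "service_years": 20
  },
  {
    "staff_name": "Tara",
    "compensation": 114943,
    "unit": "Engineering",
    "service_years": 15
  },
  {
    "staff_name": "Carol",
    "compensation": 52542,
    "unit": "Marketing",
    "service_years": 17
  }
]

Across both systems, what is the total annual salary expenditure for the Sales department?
146698

Schema mappings:
- "division" (system_hr2) = "unit" (system_hr3) = department
- "yearly_pay" (system_hr2) = "compensation" (system_hr3) = salary

Sales salaries from system_hr2: 146698
Sales salaries from system_hr3: 0

Total: 146698 + 0 = 146698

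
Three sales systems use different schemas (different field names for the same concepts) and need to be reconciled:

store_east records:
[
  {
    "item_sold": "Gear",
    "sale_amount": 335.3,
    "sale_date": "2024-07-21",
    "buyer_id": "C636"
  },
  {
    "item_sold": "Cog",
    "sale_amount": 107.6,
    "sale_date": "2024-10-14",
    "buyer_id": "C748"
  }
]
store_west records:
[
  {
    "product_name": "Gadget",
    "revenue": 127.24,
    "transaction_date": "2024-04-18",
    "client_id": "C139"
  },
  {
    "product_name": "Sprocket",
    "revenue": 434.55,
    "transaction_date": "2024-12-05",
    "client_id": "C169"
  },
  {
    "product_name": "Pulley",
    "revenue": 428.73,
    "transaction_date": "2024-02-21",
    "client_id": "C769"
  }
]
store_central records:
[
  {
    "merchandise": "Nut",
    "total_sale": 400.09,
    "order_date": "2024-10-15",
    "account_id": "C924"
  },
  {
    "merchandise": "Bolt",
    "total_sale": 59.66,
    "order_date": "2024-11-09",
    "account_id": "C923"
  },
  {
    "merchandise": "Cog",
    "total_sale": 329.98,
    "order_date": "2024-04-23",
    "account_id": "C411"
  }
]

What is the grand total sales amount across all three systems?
2223.15

Schema reconciliation - all amount fields map to sale amount:

store_east (sale_amount): 442.9
store_west (revenue): 990.52
store_central (total_sale): 789.73

Grand total: 2223.15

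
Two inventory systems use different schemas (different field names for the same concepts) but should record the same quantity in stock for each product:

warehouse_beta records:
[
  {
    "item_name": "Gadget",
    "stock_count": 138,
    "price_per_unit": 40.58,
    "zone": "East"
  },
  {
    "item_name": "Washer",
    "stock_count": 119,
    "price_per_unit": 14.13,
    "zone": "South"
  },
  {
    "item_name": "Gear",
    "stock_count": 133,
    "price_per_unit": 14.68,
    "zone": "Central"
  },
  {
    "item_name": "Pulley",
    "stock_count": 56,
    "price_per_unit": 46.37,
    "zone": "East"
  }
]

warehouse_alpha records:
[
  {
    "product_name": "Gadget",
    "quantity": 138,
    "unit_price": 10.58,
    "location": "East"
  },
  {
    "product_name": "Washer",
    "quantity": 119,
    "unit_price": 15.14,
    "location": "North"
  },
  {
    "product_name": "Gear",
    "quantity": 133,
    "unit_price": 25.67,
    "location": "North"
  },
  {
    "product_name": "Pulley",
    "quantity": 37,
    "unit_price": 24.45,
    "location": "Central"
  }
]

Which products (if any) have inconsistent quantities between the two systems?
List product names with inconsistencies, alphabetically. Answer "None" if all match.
Pulley

Schema mappings:
- "item_name" (warehouse_beta) = "product_name" (warehouse_alpha) = product name
- "stock_count" (warehouse_beta) = "quantity" (warehouse_alpha) = quantity

Comparison:
  Gadget: 138 vs 138 - MATCH
  Washer: 119 vs 119 - MATCH
  Gear: 133 vs 133 - MATCH
  Pulley: 56 vs 37 - MISMATCH

Products with inconsistencies: Pulley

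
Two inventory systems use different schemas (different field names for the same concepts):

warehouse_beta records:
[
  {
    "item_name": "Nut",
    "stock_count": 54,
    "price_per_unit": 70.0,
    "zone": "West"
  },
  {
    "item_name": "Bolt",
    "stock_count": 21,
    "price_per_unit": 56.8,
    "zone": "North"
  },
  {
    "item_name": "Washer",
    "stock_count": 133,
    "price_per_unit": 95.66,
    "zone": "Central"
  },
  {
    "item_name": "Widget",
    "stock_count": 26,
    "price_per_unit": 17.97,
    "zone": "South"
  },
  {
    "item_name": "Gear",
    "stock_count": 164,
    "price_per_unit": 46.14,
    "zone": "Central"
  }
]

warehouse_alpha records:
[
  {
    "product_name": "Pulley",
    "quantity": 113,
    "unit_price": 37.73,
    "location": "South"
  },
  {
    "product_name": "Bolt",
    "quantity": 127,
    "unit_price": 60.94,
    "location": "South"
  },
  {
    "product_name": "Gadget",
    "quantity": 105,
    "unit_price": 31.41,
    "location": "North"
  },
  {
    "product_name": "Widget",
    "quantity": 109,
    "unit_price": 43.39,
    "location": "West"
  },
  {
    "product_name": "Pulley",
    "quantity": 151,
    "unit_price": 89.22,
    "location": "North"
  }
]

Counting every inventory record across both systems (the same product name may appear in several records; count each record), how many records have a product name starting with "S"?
0

Schema mapping: "item_name" (warehouse_beta) = "product_name" (warehouse_alpha) = product name

Records with product name starting with "S" in warehouse_beta: 0
Records with product name starting with "S" in warehouse_alpha: 0

Total: 0 + 0 = 0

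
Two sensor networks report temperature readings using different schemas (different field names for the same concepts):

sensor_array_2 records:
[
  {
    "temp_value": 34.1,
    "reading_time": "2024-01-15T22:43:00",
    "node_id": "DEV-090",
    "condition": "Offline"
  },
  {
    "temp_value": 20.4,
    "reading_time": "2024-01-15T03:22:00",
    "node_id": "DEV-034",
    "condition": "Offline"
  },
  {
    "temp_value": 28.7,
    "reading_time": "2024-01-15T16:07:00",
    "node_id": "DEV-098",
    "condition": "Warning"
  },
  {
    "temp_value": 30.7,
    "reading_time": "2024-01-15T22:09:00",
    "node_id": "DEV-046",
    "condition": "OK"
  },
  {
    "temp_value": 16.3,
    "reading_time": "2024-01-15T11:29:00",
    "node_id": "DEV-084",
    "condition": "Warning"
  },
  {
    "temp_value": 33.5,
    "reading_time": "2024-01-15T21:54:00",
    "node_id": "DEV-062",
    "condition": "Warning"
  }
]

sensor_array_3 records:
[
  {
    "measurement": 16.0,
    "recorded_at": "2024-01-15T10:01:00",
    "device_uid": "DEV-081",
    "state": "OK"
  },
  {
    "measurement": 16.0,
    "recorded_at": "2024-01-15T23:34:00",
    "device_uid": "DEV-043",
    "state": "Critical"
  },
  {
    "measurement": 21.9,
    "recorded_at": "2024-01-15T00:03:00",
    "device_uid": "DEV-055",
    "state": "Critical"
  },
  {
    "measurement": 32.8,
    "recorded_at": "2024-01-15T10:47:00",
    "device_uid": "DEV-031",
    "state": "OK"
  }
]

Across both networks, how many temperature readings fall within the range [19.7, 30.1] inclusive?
3

Schema mapping: "temp_value" (sensor_array_2) = "measurement" (sensor_array_3) = temperature

Readings in [19.7, 30.1] from sensor_array_2: 2
Readings in [19.7, 30.1] from sensor_array_3: 1

Total count: 2 + 1 = 3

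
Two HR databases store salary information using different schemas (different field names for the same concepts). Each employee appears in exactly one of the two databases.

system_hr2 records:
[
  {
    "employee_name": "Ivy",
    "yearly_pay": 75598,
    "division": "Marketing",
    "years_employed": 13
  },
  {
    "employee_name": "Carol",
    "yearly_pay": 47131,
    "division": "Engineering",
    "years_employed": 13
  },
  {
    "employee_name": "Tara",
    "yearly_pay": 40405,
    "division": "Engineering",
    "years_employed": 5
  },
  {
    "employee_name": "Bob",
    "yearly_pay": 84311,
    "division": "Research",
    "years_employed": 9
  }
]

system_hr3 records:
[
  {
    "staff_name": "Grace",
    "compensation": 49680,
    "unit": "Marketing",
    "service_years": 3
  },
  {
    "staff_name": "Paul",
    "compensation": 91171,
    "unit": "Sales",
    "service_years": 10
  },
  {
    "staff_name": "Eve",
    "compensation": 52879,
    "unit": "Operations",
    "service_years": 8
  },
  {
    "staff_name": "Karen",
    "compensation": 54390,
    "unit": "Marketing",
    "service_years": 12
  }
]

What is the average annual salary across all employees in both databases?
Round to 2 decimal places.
61945.63

Schema mapping: "yearly_pay" (system_hr2) = "compensation" (system_hr3) = annual salary

All salaries: [75598, 47131, 40405, 84311, 49680, 91171, 52879, 54390]
Sum: 495565
Count: 8
Average: 495565 / 8 = 61945.63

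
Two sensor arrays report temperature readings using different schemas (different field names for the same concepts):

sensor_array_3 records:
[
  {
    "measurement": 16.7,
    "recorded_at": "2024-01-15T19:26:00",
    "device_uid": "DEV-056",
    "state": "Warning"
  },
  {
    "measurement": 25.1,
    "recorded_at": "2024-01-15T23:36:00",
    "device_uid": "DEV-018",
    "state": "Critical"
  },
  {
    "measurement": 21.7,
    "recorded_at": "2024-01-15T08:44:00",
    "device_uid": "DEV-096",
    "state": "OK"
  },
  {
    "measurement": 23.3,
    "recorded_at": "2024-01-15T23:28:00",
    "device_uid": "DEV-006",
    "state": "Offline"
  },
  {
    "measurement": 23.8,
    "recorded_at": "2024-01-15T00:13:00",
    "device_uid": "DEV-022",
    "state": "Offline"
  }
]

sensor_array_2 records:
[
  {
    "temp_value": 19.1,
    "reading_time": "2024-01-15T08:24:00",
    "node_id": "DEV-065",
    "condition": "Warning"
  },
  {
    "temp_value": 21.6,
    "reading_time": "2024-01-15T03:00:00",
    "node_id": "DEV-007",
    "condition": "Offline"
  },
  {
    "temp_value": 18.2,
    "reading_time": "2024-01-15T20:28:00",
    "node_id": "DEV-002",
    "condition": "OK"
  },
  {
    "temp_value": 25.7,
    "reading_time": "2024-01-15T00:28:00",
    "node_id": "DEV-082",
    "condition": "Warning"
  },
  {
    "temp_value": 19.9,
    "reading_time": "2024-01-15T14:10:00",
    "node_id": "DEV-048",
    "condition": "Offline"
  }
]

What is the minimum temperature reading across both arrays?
16.7

Schema mapping: "measurement" (sensor_array_3) = "temp_value" (sensor_array_2) = temperature reading

Minimum in sensor_array_3: 16.7
Minimum in sensor_array_2: 18.2

Overall minimum: min(16.7, 18.2) = 16.7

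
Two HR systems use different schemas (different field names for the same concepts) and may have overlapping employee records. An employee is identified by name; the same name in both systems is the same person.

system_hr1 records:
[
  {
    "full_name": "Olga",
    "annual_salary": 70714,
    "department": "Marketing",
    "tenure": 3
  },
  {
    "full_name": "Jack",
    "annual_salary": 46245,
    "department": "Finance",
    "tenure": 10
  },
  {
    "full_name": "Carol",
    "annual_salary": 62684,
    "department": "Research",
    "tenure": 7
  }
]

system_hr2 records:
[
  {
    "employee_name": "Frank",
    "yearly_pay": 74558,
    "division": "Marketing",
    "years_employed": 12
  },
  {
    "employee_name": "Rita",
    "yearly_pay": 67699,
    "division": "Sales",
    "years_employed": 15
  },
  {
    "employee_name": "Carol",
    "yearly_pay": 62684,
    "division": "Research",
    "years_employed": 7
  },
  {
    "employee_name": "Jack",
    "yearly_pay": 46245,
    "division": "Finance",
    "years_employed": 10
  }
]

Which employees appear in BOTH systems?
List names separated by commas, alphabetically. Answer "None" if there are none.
Carol, Jack

Schema mapping: "full_name" (system_hr1) = "employee_name" (system_hr2) = employee name

Names in system_hr1: ['Carol', 'Jack', 'Olga']
Names in system_hr2: ['Carol', 'Frank', 'Jack', 'Rita']

Intersection: ['Carol', 'Jack']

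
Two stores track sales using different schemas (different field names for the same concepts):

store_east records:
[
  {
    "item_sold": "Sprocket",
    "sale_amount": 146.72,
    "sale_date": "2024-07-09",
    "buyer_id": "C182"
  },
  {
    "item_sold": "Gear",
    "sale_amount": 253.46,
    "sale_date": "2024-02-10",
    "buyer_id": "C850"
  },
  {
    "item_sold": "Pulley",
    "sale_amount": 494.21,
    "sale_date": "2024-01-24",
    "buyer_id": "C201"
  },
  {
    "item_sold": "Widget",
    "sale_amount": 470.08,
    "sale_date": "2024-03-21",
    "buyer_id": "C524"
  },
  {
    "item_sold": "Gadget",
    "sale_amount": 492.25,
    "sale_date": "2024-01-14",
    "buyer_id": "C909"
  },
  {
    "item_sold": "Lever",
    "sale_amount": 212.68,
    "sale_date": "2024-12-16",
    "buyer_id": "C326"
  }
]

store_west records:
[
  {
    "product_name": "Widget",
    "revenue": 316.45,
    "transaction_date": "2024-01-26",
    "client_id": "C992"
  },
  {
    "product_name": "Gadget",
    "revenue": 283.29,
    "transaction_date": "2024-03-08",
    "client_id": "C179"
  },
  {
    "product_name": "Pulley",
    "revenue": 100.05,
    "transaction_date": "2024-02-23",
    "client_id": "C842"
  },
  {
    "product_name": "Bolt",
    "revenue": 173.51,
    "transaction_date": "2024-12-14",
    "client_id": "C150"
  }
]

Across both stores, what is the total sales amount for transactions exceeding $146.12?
2842.65

Schema mapping: "sale_amount" (store_east) = "revenue" (store_west) = sale amount

Sum of sales > $146.12 in store_east: 2069.4
Sum of sales > $146.12 in store_west: 773.25

Total: 2069.4 + 773.25 = 2842.65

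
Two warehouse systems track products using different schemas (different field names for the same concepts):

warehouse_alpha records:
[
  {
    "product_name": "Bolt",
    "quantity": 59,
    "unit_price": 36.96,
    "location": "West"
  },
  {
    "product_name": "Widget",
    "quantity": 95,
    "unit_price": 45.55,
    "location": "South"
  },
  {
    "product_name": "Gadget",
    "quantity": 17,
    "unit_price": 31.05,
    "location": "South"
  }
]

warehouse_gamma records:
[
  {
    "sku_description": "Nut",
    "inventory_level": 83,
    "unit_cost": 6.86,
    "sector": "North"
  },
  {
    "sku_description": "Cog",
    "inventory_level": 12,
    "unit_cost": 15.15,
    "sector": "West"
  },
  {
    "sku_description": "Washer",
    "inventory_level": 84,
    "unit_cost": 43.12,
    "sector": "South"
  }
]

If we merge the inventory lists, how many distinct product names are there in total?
6

Schema mapping: "product_name" (warehouse_alpha) = "sku_description" (warehouse_gamma) = product name

Products in warehouse_alpha: ['Bolt', 'Gadget', 'Widget']
Products in warehouse_gamma: ['Cog', 'Nut', 'Washer']

Union (unique products): ['Bolt', 'Cog', 'Gadget', 'Nut', 'Washer', 'Widget']
Count: 6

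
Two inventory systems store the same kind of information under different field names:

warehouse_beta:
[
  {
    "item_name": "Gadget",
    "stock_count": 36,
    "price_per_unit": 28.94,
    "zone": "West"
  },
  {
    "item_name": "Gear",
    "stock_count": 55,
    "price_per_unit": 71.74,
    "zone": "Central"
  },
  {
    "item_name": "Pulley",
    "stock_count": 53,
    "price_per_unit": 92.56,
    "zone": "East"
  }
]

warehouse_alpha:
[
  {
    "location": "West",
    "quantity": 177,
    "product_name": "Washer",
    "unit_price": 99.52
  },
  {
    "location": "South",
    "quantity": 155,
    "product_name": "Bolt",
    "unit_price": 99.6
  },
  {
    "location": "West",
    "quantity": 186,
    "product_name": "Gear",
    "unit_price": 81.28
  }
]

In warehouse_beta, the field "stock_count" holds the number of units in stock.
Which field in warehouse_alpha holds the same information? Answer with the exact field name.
quantity

In warehouse_beta, "stock_count" holds the number of units in stock.
The fields in warehouse_alpha are: "location", "quantity", "product_name", "unit_price".
"quantity" is the match: the name refers to the same concept and its values are whole-number counts (e.g. 177, 155).
The other fields ("location", "product_name", "unit_price") hold different kinds of data.

So "stock_count" in warehouse_beta corresponds to "quantity" in warehouse_alpha.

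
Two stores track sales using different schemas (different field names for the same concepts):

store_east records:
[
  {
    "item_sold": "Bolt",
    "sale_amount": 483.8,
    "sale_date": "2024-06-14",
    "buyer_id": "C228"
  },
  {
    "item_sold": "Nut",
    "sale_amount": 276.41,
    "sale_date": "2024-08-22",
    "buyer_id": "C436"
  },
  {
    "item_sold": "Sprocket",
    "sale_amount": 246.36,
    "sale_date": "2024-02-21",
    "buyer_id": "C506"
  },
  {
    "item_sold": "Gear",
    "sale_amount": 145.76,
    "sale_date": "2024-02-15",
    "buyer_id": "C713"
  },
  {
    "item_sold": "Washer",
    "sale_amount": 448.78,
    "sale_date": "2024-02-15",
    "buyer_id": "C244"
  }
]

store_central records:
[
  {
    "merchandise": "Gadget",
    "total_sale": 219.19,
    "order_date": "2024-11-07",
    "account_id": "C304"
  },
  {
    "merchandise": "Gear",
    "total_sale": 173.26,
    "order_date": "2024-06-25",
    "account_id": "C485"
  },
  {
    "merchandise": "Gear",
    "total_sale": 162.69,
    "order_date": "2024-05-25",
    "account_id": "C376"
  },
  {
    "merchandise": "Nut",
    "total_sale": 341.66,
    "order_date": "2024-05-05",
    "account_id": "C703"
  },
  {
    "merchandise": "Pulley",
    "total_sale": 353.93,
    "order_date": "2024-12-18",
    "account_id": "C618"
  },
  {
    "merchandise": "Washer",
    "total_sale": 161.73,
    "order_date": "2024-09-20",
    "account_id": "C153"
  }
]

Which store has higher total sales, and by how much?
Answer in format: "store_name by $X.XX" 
store_east by $188.65

Schema mapping: "sale_amount" (store_east) = "total_sale" (store_central) = sale amount

Total for store_east: 1601.11
Total for store_central: 1412.46

Difference: |1601.11 - 1412.46| = 188.65
store_east has higher sales by $188.65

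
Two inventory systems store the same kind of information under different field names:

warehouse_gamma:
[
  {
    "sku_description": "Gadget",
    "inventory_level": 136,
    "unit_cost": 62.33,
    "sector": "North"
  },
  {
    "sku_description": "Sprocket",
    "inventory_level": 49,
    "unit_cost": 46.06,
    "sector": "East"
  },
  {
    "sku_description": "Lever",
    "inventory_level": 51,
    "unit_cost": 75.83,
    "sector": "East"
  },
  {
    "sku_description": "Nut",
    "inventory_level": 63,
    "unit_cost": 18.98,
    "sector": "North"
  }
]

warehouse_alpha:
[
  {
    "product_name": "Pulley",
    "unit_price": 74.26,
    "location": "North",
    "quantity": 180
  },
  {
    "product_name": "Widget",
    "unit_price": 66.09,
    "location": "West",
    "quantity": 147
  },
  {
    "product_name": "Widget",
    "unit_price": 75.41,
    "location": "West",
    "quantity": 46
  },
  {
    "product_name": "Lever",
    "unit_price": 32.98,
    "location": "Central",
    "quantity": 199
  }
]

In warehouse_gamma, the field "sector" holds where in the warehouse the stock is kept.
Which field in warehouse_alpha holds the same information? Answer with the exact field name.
location

In warehouse_gamma, "sector" holds where in the warehouse the stock is kept.
The fields in warehouse_alpha are: "product_name", "unit_price", "location", "quantity".
"location" is the match: the name refers to the same concept and its values are area labels (e.g. 'Central', 'North').
The other fields ("product_name", "unit_price", "quantity") hold different kinds of data.

So "sector" in warehouse_gamma corresponds to "location" in warehouse_alpha.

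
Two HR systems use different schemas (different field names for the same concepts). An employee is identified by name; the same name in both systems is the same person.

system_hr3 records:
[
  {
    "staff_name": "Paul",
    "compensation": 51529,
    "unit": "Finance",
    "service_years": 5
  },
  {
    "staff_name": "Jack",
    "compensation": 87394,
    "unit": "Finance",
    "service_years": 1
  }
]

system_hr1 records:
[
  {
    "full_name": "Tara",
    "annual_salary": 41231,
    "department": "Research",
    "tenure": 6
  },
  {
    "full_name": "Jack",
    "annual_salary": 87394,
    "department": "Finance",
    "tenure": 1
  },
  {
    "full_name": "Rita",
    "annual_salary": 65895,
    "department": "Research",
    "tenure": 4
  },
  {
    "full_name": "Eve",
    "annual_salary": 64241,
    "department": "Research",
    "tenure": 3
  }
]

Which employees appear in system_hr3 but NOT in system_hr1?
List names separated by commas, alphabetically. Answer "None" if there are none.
Paul

Schema mapping: "staff_name" (system_hr3) = "full_name" (system_hr1) = employee name

Names in system_hr3: ['Jack', 'Paul']
Names in system_hr1: ['Eve', 'Jack', 'Rita', 'Tara']

In system_hr3 but not system_hr1: ['Paul']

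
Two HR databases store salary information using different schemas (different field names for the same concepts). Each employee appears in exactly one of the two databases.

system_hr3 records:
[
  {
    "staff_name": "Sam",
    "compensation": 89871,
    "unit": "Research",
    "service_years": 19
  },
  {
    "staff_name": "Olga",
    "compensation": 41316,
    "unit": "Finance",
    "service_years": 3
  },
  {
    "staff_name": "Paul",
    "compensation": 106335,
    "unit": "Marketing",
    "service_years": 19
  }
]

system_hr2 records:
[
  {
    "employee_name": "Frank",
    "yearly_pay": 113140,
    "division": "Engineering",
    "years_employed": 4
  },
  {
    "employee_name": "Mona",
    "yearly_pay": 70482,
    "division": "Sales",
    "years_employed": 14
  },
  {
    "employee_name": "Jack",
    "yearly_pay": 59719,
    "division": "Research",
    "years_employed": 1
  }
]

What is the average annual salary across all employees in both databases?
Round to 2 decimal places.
80143.83

Schema mapping: "compensation" (system_hr3) = "yearly_pay" (system_hr2) = annual salary

All salaries: [89871, 41316, 106335, 113140, 70482, 59719]
Sum: 480863
Count: 6
Average: 480863 / 6 = 80143.83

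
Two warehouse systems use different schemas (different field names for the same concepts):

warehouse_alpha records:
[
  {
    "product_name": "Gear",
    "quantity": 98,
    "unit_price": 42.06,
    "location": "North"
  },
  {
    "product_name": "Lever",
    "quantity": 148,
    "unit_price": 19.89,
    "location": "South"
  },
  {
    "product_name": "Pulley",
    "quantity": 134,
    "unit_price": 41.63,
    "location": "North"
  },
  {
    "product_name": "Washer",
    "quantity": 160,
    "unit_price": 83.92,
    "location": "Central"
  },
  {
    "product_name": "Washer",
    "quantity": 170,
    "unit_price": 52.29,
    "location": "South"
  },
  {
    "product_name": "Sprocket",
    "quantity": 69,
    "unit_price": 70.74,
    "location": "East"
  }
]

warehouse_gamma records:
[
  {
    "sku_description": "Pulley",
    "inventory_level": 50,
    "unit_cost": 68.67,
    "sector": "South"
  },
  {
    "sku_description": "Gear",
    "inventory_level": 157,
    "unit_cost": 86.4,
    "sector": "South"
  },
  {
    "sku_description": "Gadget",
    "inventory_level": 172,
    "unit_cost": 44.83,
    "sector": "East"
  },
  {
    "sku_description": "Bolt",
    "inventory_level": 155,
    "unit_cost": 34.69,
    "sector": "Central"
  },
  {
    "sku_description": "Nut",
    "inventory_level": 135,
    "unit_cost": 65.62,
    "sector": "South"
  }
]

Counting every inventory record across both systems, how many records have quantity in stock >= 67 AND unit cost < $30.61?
1

Schema mappings:
- "quantity" (warehouse_alpha) = "inventory_level" (warehouse_gamma) = quantity
- "unit_price" (warehouse_alpha) = "unit_cost" (warehouse_gamma) = unit cost

Records meeting both conditions in warehouse_alpha: 1
Records meeting both conditions in warehouse_gamma: 0

Total: 1 + 0 = 1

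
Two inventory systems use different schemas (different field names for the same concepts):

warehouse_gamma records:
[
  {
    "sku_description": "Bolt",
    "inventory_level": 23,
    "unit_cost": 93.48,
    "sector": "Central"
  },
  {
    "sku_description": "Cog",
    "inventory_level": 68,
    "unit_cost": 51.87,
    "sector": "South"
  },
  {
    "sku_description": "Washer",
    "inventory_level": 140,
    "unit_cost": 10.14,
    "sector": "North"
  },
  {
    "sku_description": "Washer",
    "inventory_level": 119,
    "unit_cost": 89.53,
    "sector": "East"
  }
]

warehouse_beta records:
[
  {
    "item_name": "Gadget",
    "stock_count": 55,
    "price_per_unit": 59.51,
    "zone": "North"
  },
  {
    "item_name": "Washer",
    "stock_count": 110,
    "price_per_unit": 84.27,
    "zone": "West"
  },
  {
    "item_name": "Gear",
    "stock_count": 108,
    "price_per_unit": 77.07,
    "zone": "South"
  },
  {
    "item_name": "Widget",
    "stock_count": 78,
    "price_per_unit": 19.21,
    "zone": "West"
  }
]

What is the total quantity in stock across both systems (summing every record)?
701

To reconcile these schemas, identify the field holding the quantity in stock in each system:
1. In warehouse_gamma it is "inventory_level"
2. In warehouse_beta it is "stock_count"

From warehouse_gamma: 23 + 68 + 140 + 119 = 350
From warehouse_beta: 55 + 110 + 108 + 78 = 351

Total: 350 + 351 = 701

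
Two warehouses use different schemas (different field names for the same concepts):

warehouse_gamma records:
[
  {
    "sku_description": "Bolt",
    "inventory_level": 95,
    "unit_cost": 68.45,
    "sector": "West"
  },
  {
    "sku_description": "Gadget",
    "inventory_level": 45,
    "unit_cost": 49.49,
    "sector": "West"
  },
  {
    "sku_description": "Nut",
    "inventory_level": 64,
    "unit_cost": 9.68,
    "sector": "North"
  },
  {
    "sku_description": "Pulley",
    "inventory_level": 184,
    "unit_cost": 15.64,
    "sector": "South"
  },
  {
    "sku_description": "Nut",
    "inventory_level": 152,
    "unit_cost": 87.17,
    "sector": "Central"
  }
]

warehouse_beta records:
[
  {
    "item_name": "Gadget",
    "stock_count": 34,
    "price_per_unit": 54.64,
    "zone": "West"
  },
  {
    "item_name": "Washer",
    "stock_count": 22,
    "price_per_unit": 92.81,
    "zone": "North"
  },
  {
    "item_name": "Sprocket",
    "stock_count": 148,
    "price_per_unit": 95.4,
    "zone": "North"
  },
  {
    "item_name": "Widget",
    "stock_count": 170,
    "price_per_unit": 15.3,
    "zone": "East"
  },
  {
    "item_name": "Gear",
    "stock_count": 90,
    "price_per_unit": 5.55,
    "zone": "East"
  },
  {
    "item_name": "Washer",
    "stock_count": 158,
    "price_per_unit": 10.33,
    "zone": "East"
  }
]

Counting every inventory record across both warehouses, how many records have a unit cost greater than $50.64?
5

Schema mapping: "unit_cost" (warehouse_gamma) = "price_per_unit" (warehouse_beta) = unit cost

Records > $50.64 in warehouse_gamma: 2
Records > $50.64 in warehouse_beta: 3

Total count: 2 + 3 = 5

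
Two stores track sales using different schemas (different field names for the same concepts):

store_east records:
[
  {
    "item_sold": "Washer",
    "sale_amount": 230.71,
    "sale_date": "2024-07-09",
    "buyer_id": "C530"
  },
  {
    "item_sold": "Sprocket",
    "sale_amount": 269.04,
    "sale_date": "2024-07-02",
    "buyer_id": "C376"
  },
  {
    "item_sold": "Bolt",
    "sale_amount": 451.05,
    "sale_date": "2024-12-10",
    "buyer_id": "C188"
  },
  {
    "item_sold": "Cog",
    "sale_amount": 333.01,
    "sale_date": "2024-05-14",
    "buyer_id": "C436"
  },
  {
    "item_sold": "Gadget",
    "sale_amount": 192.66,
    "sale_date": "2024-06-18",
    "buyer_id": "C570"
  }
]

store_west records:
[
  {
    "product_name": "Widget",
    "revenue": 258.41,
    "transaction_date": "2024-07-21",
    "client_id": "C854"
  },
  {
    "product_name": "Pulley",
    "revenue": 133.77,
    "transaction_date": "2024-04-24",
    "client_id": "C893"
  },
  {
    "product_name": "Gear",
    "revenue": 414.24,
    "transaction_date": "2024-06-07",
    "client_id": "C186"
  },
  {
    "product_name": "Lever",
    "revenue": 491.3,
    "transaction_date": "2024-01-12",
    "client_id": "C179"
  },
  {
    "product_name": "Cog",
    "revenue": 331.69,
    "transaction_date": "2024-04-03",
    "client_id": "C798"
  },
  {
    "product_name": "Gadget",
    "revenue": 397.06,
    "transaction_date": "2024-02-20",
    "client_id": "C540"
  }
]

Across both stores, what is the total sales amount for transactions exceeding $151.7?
3369.17

Schema mapping: "sale_amount" (store_east) = "revenue" (store_west) = sale amount

Sum of sales > $151.7 in store_east: 1476.47
Sum of sales > $151.7 in store_west: 1892.7

Total: 1476.47 + 1892.7 = 3369.17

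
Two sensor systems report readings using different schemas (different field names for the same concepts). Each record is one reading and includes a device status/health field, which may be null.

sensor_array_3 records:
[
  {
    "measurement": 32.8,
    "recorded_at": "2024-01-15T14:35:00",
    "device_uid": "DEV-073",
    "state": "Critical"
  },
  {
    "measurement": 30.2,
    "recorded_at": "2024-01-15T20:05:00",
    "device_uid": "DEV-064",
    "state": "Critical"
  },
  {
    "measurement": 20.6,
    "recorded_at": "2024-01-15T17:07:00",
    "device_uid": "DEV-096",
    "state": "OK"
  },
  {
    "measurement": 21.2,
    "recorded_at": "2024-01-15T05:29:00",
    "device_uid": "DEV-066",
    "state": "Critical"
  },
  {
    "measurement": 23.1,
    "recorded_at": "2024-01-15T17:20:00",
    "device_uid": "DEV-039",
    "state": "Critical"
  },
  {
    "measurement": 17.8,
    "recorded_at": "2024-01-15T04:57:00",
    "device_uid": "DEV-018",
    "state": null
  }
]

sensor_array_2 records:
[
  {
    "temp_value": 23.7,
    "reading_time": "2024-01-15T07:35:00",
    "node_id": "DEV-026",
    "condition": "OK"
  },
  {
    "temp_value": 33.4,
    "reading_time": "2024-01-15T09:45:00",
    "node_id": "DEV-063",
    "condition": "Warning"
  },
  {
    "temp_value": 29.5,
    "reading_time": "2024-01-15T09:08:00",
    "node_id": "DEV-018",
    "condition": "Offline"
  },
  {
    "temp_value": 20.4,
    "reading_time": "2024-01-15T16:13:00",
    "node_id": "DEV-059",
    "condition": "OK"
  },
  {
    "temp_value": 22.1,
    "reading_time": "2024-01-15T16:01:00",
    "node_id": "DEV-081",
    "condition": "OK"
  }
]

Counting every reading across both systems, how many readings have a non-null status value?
10

Schema mapping: "state" (sensor_array_3) = "condition" (sensor_array_2) = status

Non-null in sensor_array_3: 5
Non-null in sensor_array_2: 5

Total non-null: 5 + 5 = 10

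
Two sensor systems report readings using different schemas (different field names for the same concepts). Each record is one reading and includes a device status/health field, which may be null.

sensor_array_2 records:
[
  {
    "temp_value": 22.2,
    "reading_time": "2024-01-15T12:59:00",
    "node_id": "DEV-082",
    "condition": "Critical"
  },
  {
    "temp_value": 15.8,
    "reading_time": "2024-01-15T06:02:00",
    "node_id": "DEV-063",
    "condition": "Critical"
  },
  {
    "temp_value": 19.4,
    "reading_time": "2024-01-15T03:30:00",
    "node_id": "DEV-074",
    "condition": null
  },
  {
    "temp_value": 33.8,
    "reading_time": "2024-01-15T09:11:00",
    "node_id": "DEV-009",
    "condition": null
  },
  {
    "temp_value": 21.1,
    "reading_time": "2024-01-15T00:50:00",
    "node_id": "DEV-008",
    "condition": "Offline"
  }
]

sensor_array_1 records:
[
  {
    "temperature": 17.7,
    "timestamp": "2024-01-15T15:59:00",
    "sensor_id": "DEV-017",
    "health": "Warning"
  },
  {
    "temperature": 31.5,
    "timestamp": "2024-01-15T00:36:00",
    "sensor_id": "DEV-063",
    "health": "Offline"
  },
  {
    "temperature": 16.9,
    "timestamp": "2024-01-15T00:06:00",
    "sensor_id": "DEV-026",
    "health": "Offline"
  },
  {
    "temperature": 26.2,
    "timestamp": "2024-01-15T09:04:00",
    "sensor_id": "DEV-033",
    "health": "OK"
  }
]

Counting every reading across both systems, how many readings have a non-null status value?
7

Schema mapping: "condition" (sensor_array_2) = "health" (sensor_array_1) = status

Non-null in sensor_array_2: 3
Non-null in sensor_array_1: 4

Total non-null: 3 + 4 = 7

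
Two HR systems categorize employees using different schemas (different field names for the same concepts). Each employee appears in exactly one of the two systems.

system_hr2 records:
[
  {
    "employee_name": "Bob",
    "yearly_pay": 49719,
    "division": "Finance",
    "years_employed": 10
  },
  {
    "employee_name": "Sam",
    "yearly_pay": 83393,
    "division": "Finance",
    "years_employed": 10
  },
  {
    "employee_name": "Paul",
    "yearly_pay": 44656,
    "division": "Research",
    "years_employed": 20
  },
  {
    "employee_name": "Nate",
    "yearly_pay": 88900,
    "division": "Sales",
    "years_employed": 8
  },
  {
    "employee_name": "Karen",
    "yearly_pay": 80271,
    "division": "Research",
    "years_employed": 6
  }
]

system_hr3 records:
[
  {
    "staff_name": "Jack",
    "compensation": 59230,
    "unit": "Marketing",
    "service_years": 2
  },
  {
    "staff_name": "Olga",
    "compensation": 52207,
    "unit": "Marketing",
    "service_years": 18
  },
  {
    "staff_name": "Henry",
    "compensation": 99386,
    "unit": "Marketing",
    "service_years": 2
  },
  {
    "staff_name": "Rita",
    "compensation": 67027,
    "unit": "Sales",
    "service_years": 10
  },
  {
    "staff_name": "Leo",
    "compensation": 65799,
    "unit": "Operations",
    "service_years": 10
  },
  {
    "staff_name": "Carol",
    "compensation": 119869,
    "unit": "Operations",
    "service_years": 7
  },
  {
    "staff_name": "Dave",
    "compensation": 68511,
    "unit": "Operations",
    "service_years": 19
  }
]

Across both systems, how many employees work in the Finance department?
2

Schema mapping: "division" (system_hr2) = "unit" (system_hr3) = department

Finance employees in system_hr2: 2
Finance employees in system_hr3: 0

Total in Finance: 2 + 0 = 2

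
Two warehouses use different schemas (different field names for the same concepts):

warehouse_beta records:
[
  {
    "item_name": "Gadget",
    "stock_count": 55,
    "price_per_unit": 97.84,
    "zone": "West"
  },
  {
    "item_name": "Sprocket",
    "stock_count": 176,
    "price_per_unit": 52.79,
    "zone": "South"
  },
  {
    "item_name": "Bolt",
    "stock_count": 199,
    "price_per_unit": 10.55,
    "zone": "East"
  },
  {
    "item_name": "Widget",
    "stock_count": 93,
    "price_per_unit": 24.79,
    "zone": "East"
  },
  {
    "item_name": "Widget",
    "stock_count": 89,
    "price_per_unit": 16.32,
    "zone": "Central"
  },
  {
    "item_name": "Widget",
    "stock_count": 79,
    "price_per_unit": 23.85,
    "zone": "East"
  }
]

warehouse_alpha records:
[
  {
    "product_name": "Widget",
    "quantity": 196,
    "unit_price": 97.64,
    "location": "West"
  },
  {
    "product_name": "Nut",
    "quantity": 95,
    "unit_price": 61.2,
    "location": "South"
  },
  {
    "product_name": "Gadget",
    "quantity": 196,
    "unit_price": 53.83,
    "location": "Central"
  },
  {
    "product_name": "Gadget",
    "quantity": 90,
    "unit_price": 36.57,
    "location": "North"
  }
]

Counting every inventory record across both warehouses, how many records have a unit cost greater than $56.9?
3

Schema mapping: "price_per_unit" (warehouse_beta) = "unit_price" (warehouse_alpha) = unit cost

Records > $56.9 in warehouse_beta: 1
Records > $56.9 in warehouse_alpha: 2

Total count: 1 + 2 = 3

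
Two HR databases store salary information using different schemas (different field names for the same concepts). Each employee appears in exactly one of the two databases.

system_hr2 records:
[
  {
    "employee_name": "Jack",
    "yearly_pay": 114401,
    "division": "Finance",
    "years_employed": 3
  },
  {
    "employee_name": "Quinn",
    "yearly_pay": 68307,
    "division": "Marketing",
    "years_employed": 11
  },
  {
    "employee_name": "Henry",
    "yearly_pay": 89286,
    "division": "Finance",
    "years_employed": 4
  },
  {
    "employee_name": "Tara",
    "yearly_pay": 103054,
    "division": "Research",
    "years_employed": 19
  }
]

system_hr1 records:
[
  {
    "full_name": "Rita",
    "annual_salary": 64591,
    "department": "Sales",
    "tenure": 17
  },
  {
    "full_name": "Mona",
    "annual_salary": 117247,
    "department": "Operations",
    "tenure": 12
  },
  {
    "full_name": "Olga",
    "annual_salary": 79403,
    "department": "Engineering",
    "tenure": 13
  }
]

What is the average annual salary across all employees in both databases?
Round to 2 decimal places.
90898.43

Schema mapping: "yearly_pay" (system_hr2) = "annual_salary" (system_hr1) = annual salary

All salaries: [114401, 68307, 89286, 103054, 64591, 117247, 79403]
Sum: 636289
Count: 7
Average: 636289 / 7 = 90898.43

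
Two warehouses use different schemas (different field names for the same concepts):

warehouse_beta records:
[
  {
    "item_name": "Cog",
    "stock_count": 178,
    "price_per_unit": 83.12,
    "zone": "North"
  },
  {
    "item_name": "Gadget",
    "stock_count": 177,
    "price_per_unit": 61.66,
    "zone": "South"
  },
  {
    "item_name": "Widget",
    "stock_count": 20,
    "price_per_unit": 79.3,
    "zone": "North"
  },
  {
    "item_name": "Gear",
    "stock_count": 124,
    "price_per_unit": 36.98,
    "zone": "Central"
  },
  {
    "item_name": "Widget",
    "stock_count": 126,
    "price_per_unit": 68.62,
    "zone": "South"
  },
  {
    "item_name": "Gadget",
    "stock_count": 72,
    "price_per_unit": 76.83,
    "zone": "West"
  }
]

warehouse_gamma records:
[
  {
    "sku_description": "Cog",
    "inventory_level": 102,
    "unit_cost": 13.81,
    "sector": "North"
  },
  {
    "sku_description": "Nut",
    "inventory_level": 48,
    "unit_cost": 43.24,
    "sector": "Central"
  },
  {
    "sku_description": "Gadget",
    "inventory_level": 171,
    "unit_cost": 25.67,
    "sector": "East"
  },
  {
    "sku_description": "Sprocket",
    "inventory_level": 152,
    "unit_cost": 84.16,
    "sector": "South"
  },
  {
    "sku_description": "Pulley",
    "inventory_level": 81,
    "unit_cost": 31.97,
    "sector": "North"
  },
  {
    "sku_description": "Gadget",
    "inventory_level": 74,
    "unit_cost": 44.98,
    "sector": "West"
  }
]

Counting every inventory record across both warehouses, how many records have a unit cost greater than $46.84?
6

Schema mapping: "price_per_unit" (warehouse_beta) = "unit_cost" (warehouse_gamma) = unit cost

Records > $46.84 in warehouse_beta: 5
Records > $46.84 in warehouse_gamma: 1

Total count: 5 + 1 = 6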